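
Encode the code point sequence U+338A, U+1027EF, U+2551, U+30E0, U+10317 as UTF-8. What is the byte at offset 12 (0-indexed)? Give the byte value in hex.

U+338A → 3-byte form E3 8E 8A at offsets 0–2.
U+1027EF → 4-byte form F4 82 9F AF at offsets 3–6.
U+2551 → 3-byte form E2 95 91 at offsets 7–9.
U+30E0 → 3-byte form E3 83 A0 at offsets 10–12.
Offset 12 falls in char 4's range; it's byte 3 of E3 83 A0 = 0xA0.

0xA0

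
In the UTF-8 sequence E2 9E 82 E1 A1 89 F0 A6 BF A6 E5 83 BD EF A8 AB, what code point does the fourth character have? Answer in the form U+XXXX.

U+50FD

Offset 0: leading byte 0xE2 = 11100010 → 3-byte char #1 = E2 9E 82.
Offset 3: leading byte 0xE1 = 11100001 → 3-byte char #2 = E1 A1 89.
Offset 6: leading byte 0xF0 = 11110000 → 4-byte char #3 = F0 A6 BF A6.
Offset 10: leading byte 0xE5 = 11100101 → 3-byte char #4 = E5 83 BD.
Leading byte 0xE5 = 11100101 matches 1110xxxx → 3-byte sequence.
Byte 1: 0xE5 = 11100101, payload 0101 (4 bits).
Byte 2: 0x83 = 10000011 (10xxxxxx ✓), payload 000011.
Byte 3: 0xBD = 10111101 (10xxxxxx ✓), payload 111101.
Concatenate: 0101000011111101 = 0x50FD (16 bits → U+50FD).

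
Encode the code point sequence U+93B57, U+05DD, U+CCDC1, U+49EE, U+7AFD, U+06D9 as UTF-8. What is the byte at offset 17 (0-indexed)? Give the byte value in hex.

0x99

U+93B57 → 4-byte form F2 93 AD 97 at offsets 0–3.
U+05DD → 2-byte form D7 9D at offsets 4–5.
U+CCDC1 → 4-byte form F3 8C B7 81 at offsets 6–9.
U+49EE → 3-byte form E4 A7 AE at offsets 10–12.
U+7AFD → 3-byte form E7 AB BD at offsets 13–15.
U+06D9 → 2-byte form DB 99 at offsets 16–17.
Offset 17 falls in char 6's range; it's byte 2 of DB 99 = 0x99.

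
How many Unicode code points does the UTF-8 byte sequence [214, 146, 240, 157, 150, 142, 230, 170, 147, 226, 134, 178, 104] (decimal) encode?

5

Byte at offset 0: 0xD6 = 11010110 → 2-byte char (#1). Advance 2.
Byte at offset 2: 0xF0 = 11110000 → 4-byte char (#2). Advance 4.
Byte at offset 6: 0xE6 = 11100110 → 3-byte char (#3). Advance 3.
Byte at offset 9: 0xE2 = 11100010 → 3-byte char (#4). Advance 3.
Byte at offset 12: 0x68 = 01101000 → 1-byte char (#5). Advance 1.
Reached end at offset 13 after 5 code points.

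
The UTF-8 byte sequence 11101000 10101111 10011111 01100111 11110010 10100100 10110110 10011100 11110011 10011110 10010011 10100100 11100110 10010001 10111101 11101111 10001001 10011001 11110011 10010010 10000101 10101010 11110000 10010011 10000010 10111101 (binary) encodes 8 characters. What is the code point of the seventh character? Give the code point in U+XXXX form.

Offset 0: leading byte 0xE8 = 11101000 → 3-byte char #1 = E8 AF 9F.
Offset 3: leading byte 0x67 = 01100111 → 1-byte char #2 = 67.
Offset 4: leading byte 0xF2 = 11110010 → 4-byte char #3 = F2 A4 B6 9C.
Offset 8: leading byte 0xF3 = 11110011 → 4-byte char #4 = F3 9E 93 A4.
Offset 12: leading byte 0xE6 = 11100110 → 3-byte char #5 = E6 91 BD.
Offset 15: leading byte 0xEF = 11101111 → 3-byte char #6 = EF 89 99.
Offset 18: leading byte 0xF3 = 11110011 → 4-byte char #7 = F3 92 85 AA.
Leading byte 0xF3 = 11110011 matches 11110xxx → 4-byte sequence.
Byte 1: 0xF3 = 11110011, payload 011 (3 bits).
Byte 2: 0x92 = 10010010 (10xxxxxx ✓), payload 010010.
Byte 3: 0x85 = 10000101 (10xxxxxx ✓), payload 000101.
Byte 4: 0xAA = 10101010 (10xxxxxx ✓), payload 101010.
Concatenate: 011010010000101101010 = 0xD216A (21 bits → U+D216A).

U+D216A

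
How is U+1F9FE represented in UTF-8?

F0 9F A7 BE

U+1F9FE = 0x1F9FE = 129534 decimal. In range U+10000–U+10FFFF → 4-byte form: 11110xxx 10xxxxxx 10xxxxxx 10xxxxxx.
Binary (21 bits): 000011111100111111110.
Split 3+6+6+6: 000 | 011111 | 100111 | 111110.
Byte 1: 11110000 = 0xF0.
Byte 2: 10011111 = 0x9F.
Byte 3: 10100111 = 0xA7.
Byte 4: 10111110 = 0xBE.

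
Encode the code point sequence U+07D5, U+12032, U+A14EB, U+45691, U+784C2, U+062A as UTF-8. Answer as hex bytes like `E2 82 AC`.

U+07D5: 2-byte form → DF 95.
U+12032: 4-byte form → F0 92 80 B2.
U+A14EB: 4-byte form → F2 A1 93 AB.
U+45691: 4-byte form → F1 85 9A 91.
U+784C2: 4-byte form → F1 B8 93 82.
U+062A: 2-byte form → D8 AA.
Concatenated (20 bytes): DF 95 F0 92 80 B2 F2 A1 93 AB F1 85 9A 91 F1 B8 93 82 D8 AA.

DF 95 F0 92 80 B2 F2 A1 93 AB F1 85 9A 91 F1 B8 93 82 D8 AA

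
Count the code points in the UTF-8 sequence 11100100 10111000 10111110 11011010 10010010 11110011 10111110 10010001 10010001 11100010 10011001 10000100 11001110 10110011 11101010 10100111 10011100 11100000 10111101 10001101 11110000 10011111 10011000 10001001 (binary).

Byte at offset 0: 0xE4 = 11100100 → 3-byte char (#1). Advance 3.
Byte at offset 3: 0xDA = 11011010 → 2-byte char (#2). Advance 2.
Byte at offset 5: 0xF3 = 11110011 → 4-byte char (#3). Advance 4.
Byte at offset 9: 0xE2 = 11100010 → 3-byte char (#4). Advance 3.
Byte at offset 12: 0xCE = 11001110 → 2-byte char (#5). Advance 2.
Byte at offset 14: 0xEA = 11101010 → 3-byte char (#6). Advance 3.
Byte at offset 17: 0xE0 = 11100000 → 3-byte char (#7). Advance 3.
Byte at offset 20: 0xF0 = 11110000 → 4-byte char (#8). Advance 4.
Reached end at offset 24 after 8 code points.

8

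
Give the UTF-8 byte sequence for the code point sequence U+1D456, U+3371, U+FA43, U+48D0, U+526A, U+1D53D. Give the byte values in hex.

U+1D456: 4-byte form → F0 9D 91 96.
U+3371: 3-byte form → E3 8D B1.
U+FA43: 3-byte form → EF A9 83.
U+48D0: 3-byte form → E4 A3 90.
U+526A: 3-byte form → E5 89 AA.
U+1D53D: 4-byte form → F0 9D 94 BD.
Concatenated (20 bytes): F0 9D 91 96 E3 8D B1 EF A9 83 E4 A3 90 E5 89 AA F0 9D 94 BD.

F0 9D 91 96 E3 8D B1 EF A9 83 E4 A3 90 E5 89 AA F0 9D 94 BD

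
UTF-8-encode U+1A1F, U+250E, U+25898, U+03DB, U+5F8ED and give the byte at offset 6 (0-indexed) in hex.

U+1A1F → 3-byte form E1 A8 9F at offsets 0–2.
U+250E → 3-byte form E2 94 8E at offsets 3–5.
U+25898 → 4-byte form F0 A5 A2 98 at offsets 6–9.
Offset 6 falls in char 3's range; it's byte 1 of F0 A5 A2 98 = 0xF0.

0xF0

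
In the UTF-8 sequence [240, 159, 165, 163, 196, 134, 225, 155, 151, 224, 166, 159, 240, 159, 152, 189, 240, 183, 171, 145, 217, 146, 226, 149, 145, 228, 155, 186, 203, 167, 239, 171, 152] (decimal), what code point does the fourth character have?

U+099F

Offset 0: leading byte 0xF0 = 11110000 → 4-byte char #1 = F0 9F A5 A3.
Offset 4: leading byte 0xC4 = 11000100 → 2-byte char #2 = C4 86.
Offset 6: leading byte 0xE1 = 11100001 → 3-byte char #3 = E1 9B 97.
Offset 9: leading byte 0xE0 = 11100000 → 3-byte char #4 = E0 A6 9F.
Leading byte 0xE0 = 11100000 matches 1110xxxx → 3-byte sequence.
Byte 1: 0xE0 = 11100000, payload 0000 (4 bits).
Byte 2: 0xA6 = 10100110 (10xxxxxx ✓), payload 100110.
Byte 3: 0x9F = 10011111 (10xxxxxx ✓), payload 011111.
Concatenate: 0000100110011111 = 0x99F (16 bits → U+099F).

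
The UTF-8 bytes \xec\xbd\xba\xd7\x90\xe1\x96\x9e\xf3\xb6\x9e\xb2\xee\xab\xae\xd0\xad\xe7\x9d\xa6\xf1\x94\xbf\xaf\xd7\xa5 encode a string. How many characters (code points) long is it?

9

Byte at offset 0: 0xEC = 11101100 → 3-byte char (#1). Advance 3.
Byte at offset 3: 0xD7 = 11010111 → 2-byte char (#2). Advance 2.
Byte at offset 5: 0xE1 = 11100001 → 3-byte char (#3). Advance 3.
Byte at offset 8: 0xF3 = 11110011 → 4-byte char (#4). Advance 4.
Byte at offset 12: 0xEE = 11101110 → 3-byte char (#5). Advance 3.
Byte at offset 15: 0xD0 = 11010000 → 2-byte char (#6). Advance 2.
Byte at offset 17: 0xE7 = 11100111 → 3-byte char (#7). Advance 3.
Byte at offset 20: 0xF1 = 11110001 → 4-byte char (#8). Advance 4.
Byte at offset 24: 0xD7 = 11010111 → 2-byte char (#9). Advance 2.
Reached end at offset 26 after 9 code points.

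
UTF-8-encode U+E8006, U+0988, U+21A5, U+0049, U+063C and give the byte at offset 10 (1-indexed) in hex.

1-indexed offset 10 is 0-indexed offset 9.
U+E8006 → 4-byte form F3 A8 80 86 at offsets 0–3.
U+0988 → 3-byte form E0 A6 88 at offsets 4–6.
U+21A5 → 3-byte form E2 86 A5 at offsets 7–9.
Offset 9 falls in char 3's range; it's byte 3 of E2 86 A5 = 0xA5.

0xA5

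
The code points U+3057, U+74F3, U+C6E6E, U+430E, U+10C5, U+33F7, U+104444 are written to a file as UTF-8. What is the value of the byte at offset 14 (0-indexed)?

U+3057 → 3-byte form E3 81 97 at offsets 0–2.
U+74F3 → 3-byte form E7 93 B3 at offsets 3–5.
U+C6E6E → 4-byte form F3 86 B9 AE at offsets 6–9.
U+430E → 3-byte form E4 8C 8E at offsets 10–12.
U+10C5 → 3-byte form E1 83 85 at offsets 13–15.
Offset 14 falls in char 5's range; it's byte 2 of E1 83 85 = 0x83.

0x83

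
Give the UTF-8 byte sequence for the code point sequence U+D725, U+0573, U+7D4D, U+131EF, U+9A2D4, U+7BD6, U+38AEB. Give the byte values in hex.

U+D725: 3-byte form → ED 9C A5.
U+0573: 2-byte form → D5 B3.
U+7D4D: 3-byte form → E7 B5 8D.
U+131EF: 4-byte form → F0 93 87 AF.
U+9A2D4: 4-byte form → F2 9A 8B 94.
U+7BD6: 3-byte form → E7 AF 96.
U+38AEB: 4-byte form → F0 B8 AB AB.
Concatenated (23 bytes): ED 9C A5 D5 B3 E7 B5 8D F0 93 87 AF F2 9A 8B 94 E7 AF 96 F0 B8 AB AB.

ED 9C A5 D5 B3 E7 B5 8D F0 93 87 AF F2 9A 8B 94 E7 AF 96 F0 B8 AB AB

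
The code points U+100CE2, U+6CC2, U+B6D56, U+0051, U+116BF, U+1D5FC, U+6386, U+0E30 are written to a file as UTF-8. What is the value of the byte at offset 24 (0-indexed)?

U+100CE2 → 4-byte form F4 80 B3 A2 at offsets 0–3.
U+6CC2 → 3-byte form E6 B3 82 at offsets 4–6.
U+B6D56 → 4-byte form F2 B6 B5 96 at offsets 7–10.
U+0051 → 1-byte form 51 at offsets 11–11.
U+116BF → 4-byte form F0 91 9A BF at offsets 12–15.
U+1D5FC → 4-byte form F0 9D 97 BC at offsets 16–19.
U+6386 → 3-byte form E6 8E 86 at offsets 20–22.
U+0E30 → 3-byte form E0 B8 B0 at offsets 23–25.
Offset 24 falls in char 8's range; it's byte 2 of E0 B8 B0 = 0xB8.

0xB8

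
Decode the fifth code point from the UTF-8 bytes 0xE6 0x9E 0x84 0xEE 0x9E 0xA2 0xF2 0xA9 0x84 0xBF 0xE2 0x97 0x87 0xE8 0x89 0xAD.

Offset 0: leading byte 0xE6 = 11100110 → 3-byte char #1 = E6 9E 84.
Offset 3: leading byte 0xEE = 11101110 → 3-byte char #2 = EE 9E A2.
Offset 6: leading byte 0xF2 = 11110010 → 4-byte char #3 = F2 A9 84 BF.
Offset 10: leading byte 0xE2 = 11100010 → 3-byte char #4 = E2 97 87.
Offset 13: leading byte 0xE8 = 11101000 → 3-byte char #5 = E8 89 AD.
Leading byte 0xE8 = 11101000 matches 1110xxxx → 3-byte sequence.
Byte 1: 0xE8 = 11101000, payload 1000 (4 bits).
Byte 2: 0x89 = 10001001 (10xxxxxx ✓), payload 001001.
Byte 3: 0xAD = 10101101 (10xxxxxx ✓), payload 101101.
Concatenate: 1000001001101101 = 0x826D (16 bits → U+826D).

U+826D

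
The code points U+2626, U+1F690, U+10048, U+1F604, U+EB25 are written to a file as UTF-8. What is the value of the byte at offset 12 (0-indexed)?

U+2626 → 3-byte form E2 98 A6 at offsets 0–2.
U+1F690 → 4-byte form F0 9F 9A 90 at offsets 3–6.
U+10048 → 4-byte form F0 90 81 88 at offsets 7–10.
U+1F604 → 4-byte form F0 9F 98 84 at offsets 11–14.
Offset 12 falls in char 4's range; it's byte 2 of F0 9F 98 84 = 0x9F.

0x9F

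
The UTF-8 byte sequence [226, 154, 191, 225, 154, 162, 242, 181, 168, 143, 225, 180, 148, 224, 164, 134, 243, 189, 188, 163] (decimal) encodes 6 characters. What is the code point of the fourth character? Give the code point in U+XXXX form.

U+1D14

Offset 0: leading byte 0xE2 = 11100010 → 3-byte char #1 = E2 9A BF.
Offset 3: leading byte 0xE1 = 11100001 → 3-byte char #2 = E1 9A A2.
Offset 6: leading byte 0xF2 = 11110010 → 4-byte char #3 = F2 B5 A8 8F.
Offset 10: leading byte 0xE1 = 11100001 → 3-byte char #4 = E1 B4 94.
Leading byte 0xE1 = 11100001 matches 1110xxxx → 3-byte sequence.
Byte 1: 0xE1 = 11100001, payload 0001 (4 bits).
Byte 2: 0xB4 = 10110100 (10xxxxxx ✓), payload 110100.
Byte 3: 0x94 = 10010100 (10xxxxxx ✓), payload 010100.
Concatenate: 0001110100010100 = 0x1D14 (16 bits → U+1D14).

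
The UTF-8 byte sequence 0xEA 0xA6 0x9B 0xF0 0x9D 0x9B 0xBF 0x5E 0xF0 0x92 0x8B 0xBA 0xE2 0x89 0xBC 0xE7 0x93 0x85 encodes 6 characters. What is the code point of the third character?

Offset 0: leading byte 0xEA = 11101010 → 3-byte char #1 = EA A6 9B.
Offset 3: leading byte 0xF0 = 11110000 → 4-byte char #2 = F0 9D 9B BF.
Offset 7: leading byte 0x5E = 01011110 → 1-byte char #3 = 5E.
Leading byte 0x5E = 01011110 matches 0xxxxxxx → 1-byte sequence.
Byte 1: 0x5E = 01011110, payload 1011110 (7 bits).
Concatenate: 1011110 = 0x5E (7 bits → U+005E).

U+005E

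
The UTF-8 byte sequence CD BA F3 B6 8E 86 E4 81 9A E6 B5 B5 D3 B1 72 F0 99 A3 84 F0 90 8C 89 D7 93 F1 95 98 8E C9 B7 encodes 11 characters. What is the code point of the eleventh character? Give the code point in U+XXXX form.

U+0277

Offset 0: leading byte 0xCD = 11001101 → 2-byte char #1 = CD BA.
Offset 2: leading byte 0xF3 = 11110011 → 4-byte char #2 = F3 B6 8E 86.
Offset 6: leading byte 0xE4 = 11100100 → 3-byte char #3 = E4 81 9A.
Offset 9: leading byte 0xE6 = 11100110 → 3-byte char #4 = E6 B5 B5.
Offset 12: leading byte 0xD3 = 11010011 → 2-byte char #5 = D3 B1.
Offset 14: leading byte 0x72 = 01110010 → 1-byte char #6 = 72.
Offset 15: leading byte 0xF0 = 11110000 → 4-byte char #7 = F0 99 A3 84.
Offset 19: leading byte 0xF0 = 11110000 → 4-byte char #8 = F0 90 8C 89.
Offset 23: leading byte 0xD7 = 11010111 → 2-byte char #9 = D7 93.
Offset 25: leading byte 0xF1 = 11110001 → 4-byte char #10 = F1 95 98 8E.
Offset 29: leading byte 0xC9 = 11001001 → 2-byte char #11 = C9 B7.
Leading byte 0xC9 = 11001001 matches 110xxxxx → 2-byte sequence.
Byte 1: 0xC9 = 11001001, payload 01001 (5 bits).
Byte 2: 0xB7 = 10110111 (10xxxxxx ✓), payload 110111.
Concatenate: 01001110111 = 0x277 (11 bits → U+0277).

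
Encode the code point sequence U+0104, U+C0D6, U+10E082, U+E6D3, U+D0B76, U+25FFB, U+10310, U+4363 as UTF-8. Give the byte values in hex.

C4 84 EC 83 96 F4 8E 82 82 EE 9B 93 F3 90 AD B6 F0 A5 BF BB F0 90 8C 90 E4 8D A3

U+0104: 2-byte form → C4 84.
U+C0D6: 3-byte form → EC 83 96.
U+10E082: 4-byte form → F4 8E 82 82.
U+E6D3: 3-byte form → EE 9B 93.
U+D0B76: 4-byte form → F3 90 AD B6.
U+25FFB: 4-byte form → F0 A5 BF BB.
U+10310: 4-byte form → F0 90 8C 90.
U+4363: 3-byte form → E4 8D A3.
Concatenated (27 bytes): C4 84 EC 83 96 F4 8E 82 82 EE 9B 93 F3 90 AD B6 F0 A5 BF BB F0 90 8C 90 E4 8D A3.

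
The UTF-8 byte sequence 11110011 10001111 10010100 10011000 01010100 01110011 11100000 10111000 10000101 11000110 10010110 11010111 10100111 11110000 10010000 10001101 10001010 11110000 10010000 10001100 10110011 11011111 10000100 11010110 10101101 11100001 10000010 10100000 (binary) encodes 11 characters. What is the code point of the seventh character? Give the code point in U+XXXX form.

U+1034A

Offset 0: leading byte 0xF3 = 11110011 → 4-byte char #1 = F3 8F 94 98.
Offset 4: leading byte 0x54 = 01010100 → 1-byte char #2 = 54.
Offset 5: leading byte 0x73 = 01110011 → 1-byte char #3 = 73.
Offset 6: leading byte 0xE0 = 11100000 → 3-byte char #4 = E0 B8 85.
Offset 9: leading byte 0xC6 = 11000110 → 2-byte char #5 = C6 96.
Offset 11: leading byte 0xD7 = 11010111 → 2-byte char #6 = D7 A7.
Offset 13: leading byte 0xF0 = 11110000 → 4-byte char #7 = F0 90 8D 8A.
Leading byte 0xF0 = 11110000 matches 11110xxx → 4-byte sequence.
Byte 1: 0xF0 = 11110000, payload 000 (3 bits).
Byte 2: 0x90 = 10010000 (10xxxxxx ✓), payload 010000.
Byte 3: 0x8D = 10001101 (10xxxxxx ✓), payload 001101.
Byte 4: 0x8A = 10001010 (10xxxxxx ✓), payload 001010.
Concatenate: 000010000001101001010 = 0x1034A (21 bits → U+1034A).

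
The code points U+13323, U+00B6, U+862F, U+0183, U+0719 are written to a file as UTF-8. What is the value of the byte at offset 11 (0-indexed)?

U+13323 → 4-byte form F0 93 8C A3 at offsets 0–3.
U+00B6 → 2-byte form C2 B6 at offsets 4–5.
U+862F → 3-byte form E8 98 AF at offsets 6–8.
U+0183 → 2-byte form C6 83 at offsets 9–10.
U+0719 → 2-byte form DC 99 at offsets 11–12.
Offset 11 falls in char 5's range; it's byte 1 of DC 99 = 0xDC.

0xDC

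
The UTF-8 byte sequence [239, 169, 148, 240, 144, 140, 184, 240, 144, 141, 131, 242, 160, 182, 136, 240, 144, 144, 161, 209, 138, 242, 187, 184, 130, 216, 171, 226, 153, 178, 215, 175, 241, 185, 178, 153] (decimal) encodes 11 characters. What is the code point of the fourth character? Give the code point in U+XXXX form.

U+A0D88

Offset 0: leading byte 0xEF = 11101111 → 3-byte char #1 = EF A9 94.
Offset 3: leading byte 0xF0 = 11110000 → 4-byte char #2 = F0 90 8C B8.
Offset 7: leading byte 0xF0 = 11110000 → 4-byte char #3 = F0 90 8D 83.
Offset 11: leading byte 0xF2 = 11110010 → 4-byte char #4 = F2 A0 B6 88.
Leading byte 0xF2 = 11110010 matches 11110xxx → 4-byte sequence.
Byte 1: 0xF2 = 11110010, payload 010 (3 bits).
Byte 2: 0xA0 = 10100000 (10xxxxxx ✓), payload 100000.
Byte 3: 0xB6 = 10110110 (10xxxxxx ✓), payload 110110.
Byte 4: 0x88 = 10001000 (10xxxxxx ✓), payload 001000.
Concatenate: 010100000110110001000 = 0xA0D88 (21 bits → U+A0D88).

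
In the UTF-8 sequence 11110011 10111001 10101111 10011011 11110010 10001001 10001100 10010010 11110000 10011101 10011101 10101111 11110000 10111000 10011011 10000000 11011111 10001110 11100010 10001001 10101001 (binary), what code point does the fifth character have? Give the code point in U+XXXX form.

Offset 0: leading byte 0xF3 = 11110011 → 4-byte char #1 = F3 B9 AF 9B.
Offset 4: leading byte 0xF2 = 11110010 → 4-byte char #2 = F2 89 8C 92.
Offset 8: leading byte 0xF0 = 11110000 → 4-byte char #3 = F0 9D 9D AF.
Offset 12: leading byte 0xF0 = 11110000 → 4-byte char #4 = F0 B8 9B 80.
Offset 16: leading byte 0xDF = 11011111 → 2-byte char #5 = DF 8E.
Leading byte 0xDF = 11011111 matches 110xxxxx → 2-byte sequence.
Byte 1: 0xDF = 11011111, payload 11111 (5 bits).
Byte 2: 0x8E = 10001110 (10xxxxxx ✓), payload 001110.
Concatenate: 11111001110 = 0x7CE (11 bits → U+07CE).

U+07CE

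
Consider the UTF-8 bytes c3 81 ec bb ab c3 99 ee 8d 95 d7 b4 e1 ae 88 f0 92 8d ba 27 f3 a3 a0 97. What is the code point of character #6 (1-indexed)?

U+1B88

Offset 0: leading byte 0xC3 = 11000011 → 2-byte char #1 = C3 81.
Offset 2: leading byte 0xEC = 11101100 → 3-byte char #2 = EC BB AB.
Offset 5: leading byte 0xC3 = 11000011 → 2-byte char #3 = C3 99.
Offset 7: leading byte 0xEE = 11101110 → 3-byte char #4 = EE 8D 95.
Offset 10: leading byte 0xD7 = 11010111 → 2-byte char #5 = D7 B4.
Offset 12: leading byte 0xE1 = 11100001 → 3-byte char #6 = E1 AE 88.
Leading byte 0xE1 = 11100001 matches 1110xxxx → 3-byte sequence.
Byte 1: 0xE1 = 11100001, payload 0001 (4 bits).
Byte 2: 0xAE = 10101110 (10xxxxxx ✓), payload 101110.
Byte 3: 0x88 = 10001000 (10xxxxxx ✓), payload 001000.
Concatenate: 0001101110001000 = 0x1B88 (16 bits → U+1B88).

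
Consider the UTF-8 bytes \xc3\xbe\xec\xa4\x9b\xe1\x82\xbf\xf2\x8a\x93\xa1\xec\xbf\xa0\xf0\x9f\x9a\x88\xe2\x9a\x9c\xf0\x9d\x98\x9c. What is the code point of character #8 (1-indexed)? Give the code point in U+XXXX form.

Offset 0: leading byte 0xC3 = 11000011 → 2-byte char #1 = C3 BE.
Offset 2: leading byte 0xEC = 11101100 → 3-byte char #2 = EC A4 9B.
Offset 5: leading byte 0xE1 = 11100001 → 3-byte char #3 = E1 82 BF.
Offset 8: leading byte 0xF2 = 11110010 → 4-byte char #4 = F2 8A 93 A1.
Offset 12: leading byte 0xEC = 11101100 → 3-byte char #5 = EC BF A0.
Offset 15: leading byte 0xF0 = 11110000 → 4-byte char #6 = F0 9F 9A 88.
Offset 19: leading byte 0xE2 = 11100010 → 3-byte char #7 = E2 9A 9C.
Offset 22: leading byte 0xF0 = 11110000 → 4-byte char #8 = F0 9D 98 9C.
Leading byte 0xF0 = 11110000 matches 11110xxx → 4-byte sequence.
Byte 1: 0xF0 = 11110000, payload 000 (3 bits).
Byte 2: 0x9D = 10011101 (10xxxxxx ✓), payload 011101.
Byte 3: 0x98 = 10011000 (10xxxxxx ✓), payload 011000.
Byte 4: 0x9C = 10011100 (10xxxxxx ✓), payload 011100.
Concatenate: 000011101011000011100 = 0x1D61C (21 bits → U+1D61C).

U+1D61C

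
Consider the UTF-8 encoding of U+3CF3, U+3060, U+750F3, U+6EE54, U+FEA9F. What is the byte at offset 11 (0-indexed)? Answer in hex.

U+3CF3 → 3-byte form E3 B3 B3 at offsets 0–2.
U+3060 → 3-byte form E3 81 A0 at offsets 3–5.
U+750F3 → 4-byte form F1 B5 83 B3 at offsets 6–9.
U+6EE54 → 4-byte form F1 AE B9 94 at offsets 10–13.
Offset 11 falls in char 4's range; it's byte 2 of F1 AE B9 94 = 0xAE.

0xAE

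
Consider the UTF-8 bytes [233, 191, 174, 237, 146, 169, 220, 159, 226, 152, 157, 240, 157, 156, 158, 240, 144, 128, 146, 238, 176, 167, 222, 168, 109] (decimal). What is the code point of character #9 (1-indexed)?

Offset 0: leading byte 0xE9 = 11101001 → 3-byte char #1 = E9 BF AE.
Offset 3: leading byte 0xED = 11101101 → 3-byte char #2 = ED 92 A9.
Offset 6: leading byte 0xDC = 11011100 → 2-byte char #3 = DC 9F.
Offset 8: leading byte 0xE2 = 11100010 → 3-byte char #4 = E2 98 9D.
Offset 11: leading byte 0xF0 = 11110000 → 4-byte char #5 = F0 9D 9C 9E.
Offset 15: leading byte 0xF0 = 11110000 → 4-byte char #6 = F0 90 80 92.
Offset 19: leading byte 0xEE = 11101110 → 3-byte char #7 = EE B0 A7.
Offset 22: leading byte 0xDE = 11011110 → 2-byte char #8 = DE A8.
Offset 24: leading byte 0x6D = 01101101 → 1-byte char #9 = 6D.
Leading byte 0x6D = 01101101 matches 0xxxxxxx → 1-byte sequence.
Byte 1: 0x6D = 01101101, payload 1101101 (7 bits).
Concatenate: 1101101 = 0x6D (7 bits → U+006D).

U+006D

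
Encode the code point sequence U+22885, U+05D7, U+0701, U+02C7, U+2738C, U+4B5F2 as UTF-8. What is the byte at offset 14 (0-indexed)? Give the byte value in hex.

0xF1

U+22885 → 4-byte form F0 A2 A2 85 at offsets 0–3.
U+05D7 → 2-byte form D7 97 at offsets 4–5.
U+0701 → 2-byte form DC 81 at offsets 6–7.
U+02C7 → 2-byte form CB 87 at offsets 8–9.
U+2738C → 4-byte form F0 A7 8E 8C at offsets 10–13.
U+4B5F2 → 4-byte form F1 8B 97 B2 at offsets 14–17.
Offset 14 falls in char 6's range; it's byte 1 of F1 8B 97 B2 = 0xF1.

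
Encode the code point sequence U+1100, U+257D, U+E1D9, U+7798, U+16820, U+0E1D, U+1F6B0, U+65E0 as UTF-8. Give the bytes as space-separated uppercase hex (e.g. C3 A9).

U+1100: 3-byte form → E1 84 80.
U+257D: 3-byte form → E2 95 BD.
U+E1D9: 3-byte form → EE 87 99.
U+7798: 3-byte form → E7 9E 98.
U+16820: 4-byte form → F0 96 A0 A0.
U+0E1D: 3-byte form → E0 B8 9D.
U+1F6B0: 4-byte form → F0 9F 9A B0.
U+65E0: 3-byte form → E6 97 A0.
Concatenated (26 bytes): E1 84 80 E2 95 BD EE 87 99 E7 9E 98 F0 96 A0 A0 E0 B8 9D F0 9F 9A B0 E6 97 A0.

E1 84 80 E2 95 BD EE 87 99 E7 9E 98 F0 96 A0 A0 E0 B8 9D F0 9F 9A B0 E6 97 A0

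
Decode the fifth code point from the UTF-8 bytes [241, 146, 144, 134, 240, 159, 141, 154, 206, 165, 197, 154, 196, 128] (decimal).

U+0100

Offset 0: leading byte 0xF1 = 11110001 → 4-byte char #1 = F1 92 90 86.
Offset 4: leading byte 0xF0 = 11110000 → 4-byte char #2 = F0 9F 8D 9A.
Offset 8: leading byte 0xCE = 11001110 → 2-byte char #3 = CE A5.
Offset 10: leading byte 0xC5 = 11000101 → 2-byte char #4 = C5 9A.
Offset 12: leading byte 0xC4 = 11000100 → 2-byte char #5 = C4 80.
Leading byte 0xC4 = 11000100 matches 110xxxxx → 2-byte sequence.
Byte 1: 0xC4 = 11000100, payload 00100 (5 bits).
Byte 2: 0x80 = 10000000 (10xxxxxx ✓), payload 000000.
Concatenate: 00100000000 = 0x100 (11 bits → U+0100).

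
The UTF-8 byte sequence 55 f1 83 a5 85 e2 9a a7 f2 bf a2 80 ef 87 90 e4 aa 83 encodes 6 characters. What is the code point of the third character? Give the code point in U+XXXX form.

U+26A7

Offset 0: leading byte 0x55 = 01010101 → 1-byte char #1 = 55.
Offset 1: leading byte 0xF1 = 11110001 → 4-byte char #2 = F1 83 A5 85.
Offset 5: leading byte 0xE2 = 11100010 → 3-byte char #3 = E2 9A A7.
Leading byte 0xE2 = 11100010 matches 1110xxxx → 3-byte sequence.
Byte 1: 0xE2 = 11100010, payload 0010 (4 bits).
Byte 2: 0x9A = 10011010 (10xxxxxx ✓), payload 011010.
Byte 3: 0xA7 = 10100111 (10xxxxxx ✓), payload 100111.
Concatenate: 0010011010100111 = 0x26A7 (16 bits → U+26A7).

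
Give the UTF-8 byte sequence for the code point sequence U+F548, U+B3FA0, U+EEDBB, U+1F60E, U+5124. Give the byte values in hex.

U+F548: 3-byte form → EF 95 88.
U+B3FA0: 4-byte form → F2 B3 BE A0.
U+EEDBB: 4-byte form → F3 AE B6 BB.
U+1F60E: 4-byte form → F0 9F 98 8E.
U+5124: 3-byte form → E5 84 A4.
Concatenated (18 bytes): EF 95 88 F2 B3 BE A0 F3 AE B6 BB F0 9F 98 8E E5 84 A4.

EF 95 88 F2 B3 BE A0 F3 AE B6 BB F0 9F 98 8E E5 84 A4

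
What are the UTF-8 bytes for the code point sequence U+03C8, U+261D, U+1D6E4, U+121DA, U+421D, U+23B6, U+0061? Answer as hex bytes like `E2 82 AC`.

CF 88 E2 98 9D F0 9D 9B A4 F0 92 87 9A E4 88 9D E2 8E B6 61

U+03C8: 2-byte form → CF 88.
U+261D: 3-byte form → E2 98 9D.
U+1D6E4: 4-byte form → F0 9D 9B A4.
U+121DA: 4-byte form → F0 92 87 9A.
U+421D: 3-byte form → E4 88 9D.
U+23B6: 3-byte form → E2 8E B6.
U+0061: 1-byte form → 61.
Concatenated (20 bytes): CF 88 E2 98 9D F0 9D 9B A4 F0 92 87 9A E4 88 9D E2 8E B6 61.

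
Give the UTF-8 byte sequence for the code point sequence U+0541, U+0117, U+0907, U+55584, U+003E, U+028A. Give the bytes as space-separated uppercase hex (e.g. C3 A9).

U+0541: 2-byte form → D5 81.
U+0117: 2-byte form → C4 97.
U+0907: 3-byte form → E0 A4 87.
U+55584: 4-byte form → F1 95 96 84.
U+003E: 1-byte form → 3E.
U+028A: 2-byte form → CA 8A.
Concatenated (14 bytes): D5 81 C4 97 E0 A4 87 F1 95 96 84 3E CA 8A.

D5 81 C4 97 E0 A4 87 F1 95 96 84 3E CA 8A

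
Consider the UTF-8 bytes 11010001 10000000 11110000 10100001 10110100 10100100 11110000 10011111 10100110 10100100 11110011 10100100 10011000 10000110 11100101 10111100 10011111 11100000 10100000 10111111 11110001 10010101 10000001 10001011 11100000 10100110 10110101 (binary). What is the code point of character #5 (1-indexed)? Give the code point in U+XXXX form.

Offset 0: leading byte 0xD1 = 11010001 → 2-byte char #1 = D1 80.
Offset 2: leading byte 0xF0 = 11110000 → 4-byte char #2 = F0 A1 B4 A4.
Offset 6: leading byte 0xF0 = 11110000 → 4-byte char #3 = F0 9F A6 A4.
Offset 10: leading byte 0xF3 = 11110011 → 4-byte char #4 = F3 A4 98 86.
Offset 14: leading byte 0xE5 = 11100101 → 3-byte char #5 = E5 BC 9F.
Leading byte 0xE5 = 11100101 matches 1110xxxx → 3-byte sequence.
Byte 1: 0xE5 = 11100101, payload 0101 (4 bits).
Byte 2: 0xBC = 10111100 (10xxxxxx ✓), payload 111100.
Byte 3: 0x9F = 10011111 (10xxxxxx ✓), payload 011111.
Concatenate: 0101111100011111 = 0x5F1F (16 bits → U+5F1F).

U+5F1F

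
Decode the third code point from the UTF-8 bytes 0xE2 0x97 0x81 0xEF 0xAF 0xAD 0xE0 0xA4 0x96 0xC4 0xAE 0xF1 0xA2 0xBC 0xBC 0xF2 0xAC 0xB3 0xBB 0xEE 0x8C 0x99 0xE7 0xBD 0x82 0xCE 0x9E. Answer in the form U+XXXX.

U+0916

Offset 0: leading byte 0xE2 = 11100010 → 3-byte char #1 = E2 97 81.
Offset 3: leading byte 0xEF = 11101111 → 3-byte char #2 = EF AF AD.
Offset 6: leading byte 0xE0 = 11100000 → 3-byte char #3 = E0 A4 96.
Leading byte 0xE0 = 11100000 matches 1110xxxx → 3-byte sequence.
Byte 1: 0xE0 = 11100000, payload 0000 (4 bits).
Byte 2: 0xA4 = 10100100 (10xxxxxx ✓), payload 100100.
Byte 3: 0x96 = 10010110 (10xxxxxx ✓), payload 010110.
Concatenate: 0000100100010110 = 0x916 (16 bits → U+0916).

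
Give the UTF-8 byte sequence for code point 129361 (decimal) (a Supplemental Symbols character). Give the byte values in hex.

U+1F951 = 0x1F951 = 129361 decimal. In range U+10000–U+10FFFF → 4-byte form: 11110xxx 10xxxxxx 10xxxxxx 10xxxxxx.
Binary (21 bits): 000011111100101010001.
Split 3+6+6+6: 000 | 011111 | 100101 | 010001.
Byte 1: 11110000 = 0xF0.
Byte 2: 10011111 = 0x9F.
Byte 3: 10100101 = 0xA5.
Byte 4: 10010001 = 0x91.

F0 9F A5 91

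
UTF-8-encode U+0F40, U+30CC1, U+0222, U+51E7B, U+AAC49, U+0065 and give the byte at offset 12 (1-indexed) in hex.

0xB9

1-indexed offset 12 is 0-indexed offset 11.
U+0F40 → 3-byte form E0 BD 80 at offsets 0–2.
U+30CC1 → 4-byte form F0 B0 B3 81 at offsets 3–6.
U+0222 → 2-byte form C8 A2 at offsets 7–8.
U+51E7B → 4-byte form F1 91 B9 BB at offsets 9–12.
Offset 11 falls in char 4's range; it's byte 3 of F1 91 B9 BB = 0xB9.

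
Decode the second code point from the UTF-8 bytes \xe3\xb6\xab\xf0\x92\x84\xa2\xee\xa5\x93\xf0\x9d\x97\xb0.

U+12122

Offset 0: leading byte 0xE3 = 11100011 → 3-byte char #1 = E3 B6 AB.
Offset 3: leading byte 0xF0 = 11110000 → 4-byte char #2 = F0 92 84 A2.
Leading byte 0xF0 = 11110000 matches 11110xxx → 4-byte sequence.
Byte 1: 0xF0 = 11110000, payload 000 (3 bits).
Byte 2: 0x92 = 10010010 (10xxxxxx ✓), payload 010010.
Byte 3: 0x84 = 10000100 (10xxxxxx ✓), payload 000100.
Byte 4: 0xA2 = 10100010 (10xxxxxx ✓), payload 100010.
Concatenate: 000010010000100100010 = 0x12122 (21 bits → U+12122).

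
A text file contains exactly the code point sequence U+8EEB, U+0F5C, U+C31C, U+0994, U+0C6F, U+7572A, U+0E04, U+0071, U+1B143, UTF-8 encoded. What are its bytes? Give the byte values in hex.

U+8EEB: 3-byte form → E8 BB AB.
U+0F5C: 3-byte form → E0 BD 9C.
U+C31C: 3-byte form → EC 8C 9C.
U+0994: 3-byte form → E0 A6 94.
U+0C6F: 3-byte form → E0 B1 AF.
U+7572A: 4-byte form → F1 B5 9C AA.
U+0E04: 3-byte form → E0 B8 84.
U+0071: 1-byte form → 71.
U+1B143: 4-byte form → F0 9B 85 83.
Concatenated (27 bytes): E8 BB AB E0 BD 9C EC 8C 9C E0 A6 94 E0 B1 AF F1 B5 9C AA E0 B8 84 71 F0 9B 85 83.

E8 BB AB E0 BD 9C EC 8C 9C E0 A6 94 E0 B1 AF F1 B5 9C AA E0 B8 84 71 F0 9B 85 83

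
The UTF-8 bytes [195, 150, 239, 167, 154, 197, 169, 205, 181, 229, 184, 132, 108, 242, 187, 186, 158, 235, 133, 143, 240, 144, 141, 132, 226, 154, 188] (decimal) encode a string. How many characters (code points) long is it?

10

Byte at offset 0: 0xC3 = 11000011 → 2-byte char (#1). Advance 2.
Byte at offset 2: 0xEF = 11101111 → 3-byte char (#2). Advance 3.
Byte at offset 5: 0xC5 = 11000101 → 2-byte char (#3). Advance 2.
Byte at offset 7: 0xCD = 11001101 → 2-byte char (#4). Advance 2.
Byte at offset 9: 0xE5 = 11100101 → 3-byte char (#5). Advance 3.
Byte at offset 12: 0x6C = 01101100 → 1-byte char (#6). Advance 1.
Byte at offset 13: 0xF2 = 11110010 → 4-byte char (#7). Advance 4.
Byte at offset 17: 0xEB = 11101011 → 3-byte char (#8). Advance 3.
Byte at offset 20: 0xF0 = 11110000 → 4-byte char (#9). Advance 4.
Byte at offset 24: 0xE2 = 11100010 → 3-byte char (#10). Advance 3.
Reached end at offset 27 after 10 code points.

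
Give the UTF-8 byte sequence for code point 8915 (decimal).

E2 8B 93

U+22D3 = 0x22D3 = 8915 decimal. In range U+0800–U+FFFF → 3-byte form: 1110xxxx 10xxxxxx 10xxxxxx.
Binary (16 bits): 0010001011010011.
Split 4+6+6: 0010 | 001011 | 010011.
Byte 1: 11100010 = 0xE2.
Byte 2: 10001011 = 0x8B.
Byte 3: 10010011 = 0x93.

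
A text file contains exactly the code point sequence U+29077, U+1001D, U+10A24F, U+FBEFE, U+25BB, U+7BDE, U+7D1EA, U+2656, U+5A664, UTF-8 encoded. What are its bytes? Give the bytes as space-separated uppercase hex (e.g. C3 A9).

U+29077: 4-byte form → F0 A9 81 B7.
U+1001D: 4-byte form → F0 90 80 9D.
U+10A24F: 4-byte form → F4 8A 89 8F.
U+FBEFE: 4-byte form → F3 BB BB BE.
U+25BB: 3-byte form → E2 96 BB.
U+7BDE: 3-byte form → E7 AF 9E.
U+7D1EA: 4-byte form → F1 BD 87 AA.
U+2656: 3-byte form → E2 99 96.
U+5A664: 4-byte form → F1 9A 99 A4.
Concatenated (33 bytes): F0 A9 81 B7 F0 90 80 9D F4 8A 89 8F F3 BB BB BE E2 96 BB E7 AF 9E F1 BD 87 AA E2 99 96 F1 9A 99 A4.

F0 A9 81 B7 F0 90 80 9D F4 8A 89 8F F3 BB BB BE E2 96 BB E7 AF 9E F1 BD 87 AA E2 99 96 F1 9A 99 A4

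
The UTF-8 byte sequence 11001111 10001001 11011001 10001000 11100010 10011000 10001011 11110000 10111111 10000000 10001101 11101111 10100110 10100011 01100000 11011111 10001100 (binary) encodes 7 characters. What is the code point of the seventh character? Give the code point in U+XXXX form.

U+07CC

Offset 0: leading byte 0xCF = 11001111 → 2-byte char #1 = CF 89.
Offset 2: leading byte 0xD9 = 11011001 → 2-byte char #2 = D9 88.
Offset 4: leading byte 0xE2 = 11100010 → 3-byte char #3 = E2 98 8B.
Offset 7: leading byte 0xF0 = 11110000 → 4-byte char #4 = F0 BF 80 8D.
Offset 11: leading byte 0xEF = 11101111 → 3-byte char #5 = EF A6 A3.
Offset 14: leading byte 0x60 = 01100000 → 1-byte char #6 = 60.
Offset 15: leading byte 0xDF = 11011111 → 2-byte char #7 = DF 8C.
Leading byte 0xDF = 11011111 matches 110xxxxx → 2-byte sequence.
Byte 1: 0xDF = 11011111, payload 11111 (5 bits).
Byte 2: 0x8C = 10001100 (10xxxxxx ✓), payload 001100.
Concatenate: 11111001100 = 0x7CC (11 bits → U+07CC).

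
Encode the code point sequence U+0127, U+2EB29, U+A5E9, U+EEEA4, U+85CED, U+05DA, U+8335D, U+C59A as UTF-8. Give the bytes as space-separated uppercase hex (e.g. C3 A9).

C4 A7 F0 AE AC A9 EA 97 A9 F3 AE BA A4 F2 85 B3 AD D7 9A F2 83 8D 9D EC 96 9A

U+0127: 2-byte form → C4 A7.
U+2EB29: 4-byte form → F0 AE AC A9.
U+A5E9: 3-byte form → EA 97 A9.
U+EEEA4: 4-byte form → F3 AE BA A4.
U+85CED: 4-byte form → F2 85 B3 AD.
U+05DA: 2-byte form → D7 9A.
U+8335D: 4-byte form → F2 83 8D 9D.
U+C59A: 3-byte form → EC 96 9A.
Concatenated (26 bytes): C4 A7 F0 AE AC A9 EA 97 A9 F3 AE BA A4 F2 85 B3 AD D7 9A F2 83 8D 9D EC 96 9A.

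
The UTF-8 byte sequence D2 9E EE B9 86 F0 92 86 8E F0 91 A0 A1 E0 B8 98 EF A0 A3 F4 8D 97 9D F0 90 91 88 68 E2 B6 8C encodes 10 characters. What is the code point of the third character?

U+1218E

Offset 0: leading byte 0xD2 = 11010010 → 2-byte char #1 = D2 9E.
Offset 2: leading byte 0xEE = 11101110 → 3-byte char #2 = EE B9 86.
Offset 5: leading byte 0xF0 = 11110000 → 4-byte char #3 = F0 92 86 8E.
Leading byte 0xF0 = 11110000 matches 11110xxx → 4-byte sequence.
Byte 1: 0xF0 = 11110000, payload 000 (3 bits).
Byte 2: 0x92 = 10010010 (10xxxxxx ✓), payload 010010.
Byte 3: 0x86 = 10000110 (10xxxxxx ✓), payload 000110.
Byte 4: 0x8E = 10001110 (10xxxxxx ✓), payload 001110.
Concatenate: 000010010000110001110 = 0x1218E (21 bits → U+1218E).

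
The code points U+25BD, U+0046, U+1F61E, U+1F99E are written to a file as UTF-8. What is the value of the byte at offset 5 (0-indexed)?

U+25BD → 3-byte form E2 96 BD at offsets 0–2.
U+0046 → 1-byte form 46 at offsets 3–3.
U+1F61E → 4-byte form F0 9F 98 9E at offsets 4–7.
Offset 5 falls in char 3's range; it's byte 2 of F0 9F 98 9E = 0x9F.

0x9F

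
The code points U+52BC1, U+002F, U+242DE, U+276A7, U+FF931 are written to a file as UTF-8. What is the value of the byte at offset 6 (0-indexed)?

U+52BC1 → 4-byte form F1 92 AF 81 at offsets 0–3.
U+002F → 1-byte form 2F at offsets 4–4.
U+242DE → 4-byte form F0 A4 8B 9E at offsets 5–8.
Offset 6 falls in char 3's range; it's byte 2 of F0 A4 8B 9E = 0xA4.

0xA4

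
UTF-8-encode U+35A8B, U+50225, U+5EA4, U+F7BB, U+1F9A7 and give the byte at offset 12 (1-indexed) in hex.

0xEF

1-indexed offset 12 is 0-indexed offset 11.
U+35A8B → 4-byte form F0 B5 AA 8B at offsets 0–3.
U+50225 → 4-byte form F1 90 88 A5 at offsets 4–7.
U+5EA4 → 3-byte form E5 BA A4 at offsets 8–10.
U+F7BB → 3-byte form EF 9E BB at offsets 11–13.
Offset 11 falls in char 4's range; it's byte 1 of EF 9E BB = 0xEF.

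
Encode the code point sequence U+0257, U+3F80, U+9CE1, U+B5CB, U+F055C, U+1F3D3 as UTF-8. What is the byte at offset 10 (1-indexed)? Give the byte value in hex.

1-indexed offset 10 is 0-indexed offset 9.
U+0257 → 2-byte form C9 97 at offsets 0–1.
U+3F80 → 3-byte form E3 BE 80 at offsets 2–4.
U+9CE1 → 3-byte form E9 B3 A1 at offsets 5–7.
U+B5CB → 3-byte form EB 97 8B at offsets 8–10.
Offset 9 falls in char 4's range; it's byte 2 of EB 97 8B = 0x97.

0x97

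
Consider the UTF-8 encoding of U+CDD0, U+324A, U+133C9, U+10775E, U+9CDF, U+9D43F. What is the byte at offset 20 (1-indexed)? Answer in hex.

0x90

1-indexed offset 20 is 0-indexed offset 19.
U+CDD0 → 3-byte form EC B7 90 at offsets 0–2.
U+324A → 3-byte form E3 89 8A at offsets 3–5.
U+133C9 → 4-byte form F0 93 8F 89 at offsets 6–9.
U+10775E → 4-byte form F4 87 9D 9E at offsets 10–13.
U+9CDF → 3-byte form E9 B3 9F at offsets 14–16.
U+9D43F → 4-byte form F2 9D 90 BF at offsets 17–20.
Offset 19 falls in char 6's range; it's byte 3 of F2 9D 90 BF = 0x90.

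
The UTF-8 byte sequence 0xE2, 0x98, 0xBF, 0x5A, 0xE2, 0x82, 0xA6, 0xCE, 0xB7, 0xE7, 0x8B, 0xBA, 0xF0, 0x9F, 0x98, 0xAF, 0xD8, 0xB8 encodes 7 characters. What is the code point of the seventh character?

Offset 0: leading byte 0xE2 = 11100010 → 3-byte char #1 = E2 98 BF.
Offset 3: leading byte 0x5A = 01011010 → 1-byte char #2 = 5A.
Offset 4: leading byte 0xE2 = 11100010 → 3-byte char #3 = E2 82 A6.
Offset 7: leading byte 0xCE = 11001110 → 2-byte char #4 = CE B7.
Offset 9: leading byte 0xE7 = 11100111 → 3-byte char #5 = E7 8B BA.
Offset 12: leading byte 0xF0 = 11110000 → 4-byte char #6 = F0 9F 98 AF.
Offset 16: leading byte 0xD8 = 11011000 → 2-byte char #7 = D8 B8.
Leading byte 0xD8 = 11011000 matches 110xxxxx → 2-byte sequence.
Byte 1: 0xD8 = 11011000, payload 11000 (5 bits).
Byte 2: 0xB8 = 10111000 (10xxxxxx ✓), payload 111000.
Concatenate: 11000111000 = 0x638 (11 bits → U+0638).

U+0638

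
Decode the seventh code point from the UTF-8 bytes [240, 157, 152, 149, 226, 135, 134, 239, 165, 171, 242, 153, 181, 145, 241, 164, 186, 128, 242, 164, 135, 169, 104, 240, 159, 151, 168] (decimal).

Offset 0: leading byte 0xF0 = 11110000 → 4-byte char #1 = F0 9D 98 95.
Offset 4: leading byte 0xE2 = 11100010 → 3-byte char #2 = E2 87 86.
Offset 7: leading byte 0xEF = 11101111 → 3-byte char #3 = EF A5 AB.
Offset 10: leading byte 0xF2 = 11110010 → 4-byte char #4 = F2 99 B5 91.
Offset 14: leading byte 0xF1 = 11110001 → 4-byte char #5 = F1 A4 BA 80.
Offset 18: leading byte 0xF2 = 11110010 → 4-byte char #6 = F2 A4 87 A9.
Offset 22: leading byte 0x68 = 01101000 → 1-byte char #7 = 68.
Leading byte 0x68 = 01101000 matches 0xxxxxxx → 1-byte sequence.
Byte 1: 0x68 = 01101000, payload 1101000 (7 bits).
Concatenate: 1101000 = 0x68 (7 bits → U+0068).

U+0068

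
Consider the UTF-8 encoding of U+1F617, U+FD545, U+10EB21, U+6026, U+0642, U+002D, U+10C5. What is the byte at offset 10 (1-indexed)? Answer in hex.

0x8E

1-indexed offset 10 is 0-indexed offset 9.
U+1F617 → 4-byte form F0 9F 98 97 at offsets 0–3.
U+FD545 → 4-byte form F3 BD 95 85 at offsets 4–7.
U+10EB21 → 4-byte form F4 8E AC A1 at offsets 8–11.
Offset 9 falls in char 3's range; it's byte 2 of F4 8E AC A1 = 0x8E.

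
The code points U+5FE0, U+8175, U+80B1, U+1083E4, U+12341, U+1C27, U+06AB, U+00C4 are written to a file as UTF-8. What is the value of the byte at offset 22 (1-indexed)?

1-indexed offset 22 is 0-indexed offset 21.
U+5FE0 → 3-byte form E5 BF A0 at offsets 0–2.
U+8175 → 3-byte form E8 85 B5 at offsets 3–5.
U+80B1 → 3-byte form E8 82 B1 at offsets 6–8.
U+1083E4 → 4-byte form F4 88 8F A4 at offsets 9–12.
U+12341 → 4-byte form F0 92 8D 81 at offsets 13–16.
U+1C27 → 3-byte form E1 B0 A7 at offsets 17–19.
U+06AB → 2-byte form DA AB at offsets 20–21.
Offset 21 falls in char 7's range; it's byte 2 of DA AB = 0xAB.

0xAB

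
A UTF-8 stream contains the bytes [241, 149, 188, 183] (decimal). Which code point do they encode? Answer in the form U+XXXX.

U+55F37

Leading byte 0xF1 = 11110001 matches 11110xxx → 4-byte sequence.
Byte 1: 0xF1 = 11110001, payload 001 (3 bits).
Byte 2: 0x95 = 10010101 (10xxxxxx ✓), payload 010101.
Byte 3: 0xBC = 10111100 (10xxxxxx ✓), payload 111100.
Byte 4: 0xB7 = 10110111 (10xxxxxx ✓), payload 110111.
Concatenate: 001010101111100110111 = 0x55F37 (21 bits → U+55F37).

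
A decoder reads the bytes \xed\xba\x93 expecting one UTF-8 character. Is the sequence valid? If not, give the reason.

invalid (encodes a surrogate (U+D800–U+DFFF))

Structurally a 3-byte sequence; payload = 0xDE93.
But 0xDE93 is in U+D800–U+DFFF, the surrogate range. Surrogates are not Unicode scalar values and are forbidden in UTF-8.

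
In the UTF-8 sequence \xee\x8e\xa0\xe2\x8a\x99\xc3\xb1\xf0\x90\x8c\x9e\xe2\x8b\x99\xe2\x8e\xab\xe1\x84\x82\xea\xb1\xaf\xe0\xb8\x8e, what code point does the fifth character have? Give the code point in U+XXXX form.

U+22D9

Offset 0: leading byte 0xEE = 11101110 → 3-byte char #1 = EE 8E A0.
Offset 3: leading byte 0xE2 = 11100010 → 3-byte char #2 = E2 8A 99.
Offset 6: leading byte 0xC3 = 11000011 → 2-byte char #3 = C3 B1.
Offset 8: leading byte 0xF0 = 11110000 → 4-byte char #4 = F0 90 8C 9E.
Offset 12: leading byte 0xE2 = 11100010 → 3-byte char #5 = E2 8B 99.
Leading byte 0xE2 = 11100010 matches 1110xxxx → 3-byte sequence.
Byte 1: 0xE2 = 11100010, payload 0010 (4 bits).
Byte 2: 0x8B = 10001011 (10xxxxxx ✓), payload 001011.
Byte 3: 0x99 = 10011001 (10xxxxxx ✓), payload 011001.
Concatenate: 0010001011011001 = 0x22D9 (16 bits → U+22D9).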